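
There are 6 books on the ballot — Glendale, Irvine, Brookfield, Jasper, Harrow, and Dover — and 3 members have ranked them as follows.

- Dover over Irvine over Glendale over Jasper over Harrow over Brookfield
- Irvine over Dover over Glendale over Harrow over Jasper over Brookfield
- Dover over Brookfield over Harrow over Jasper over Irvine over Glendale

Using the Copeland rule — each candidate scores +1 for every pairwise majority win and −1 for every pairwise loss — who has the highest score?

Dover

Pairwise results:
  Glendale vs Irvine: Irvine wins 3–0.
  Glendale vs Brookfield: Glendale wins 2–1.
  Glendale vs Jasper: Glendale wins 2–1.
  Glendale vs Harrow: Glendale wins 2–1.
  Glendale vs Dover: Dover wins 3–0.
  Irvine vs Brookfield: Irvine wins 2–1.
  Irvine vs Jasper: Irvine wins 2–1.
  Irvine vs Harrow: Irvine wins 2–1.
  Irvine vs Dover: Dover wins 2–1.
  Brookfield vs Jasper: Jasper wins 2–1.
  Brookfield vs Harrow: Harrow wins 2–1.
  Brookfield vs Dover: Dover wins 3–0.
  Jasper vs Harrow: Harrow wins 2–1.
  Jasper vs Dover: Dover wins 3–0.
  Harrow vs Dover: Dover wins 3–0.
Copeland scores (wins − losses):
  Glendale: 3 − 2 = 1
  Irvine: 4 − 1 = 3
  Brookfield: 0 − 5 = -5
  Jasper: 1 − 4 = -3
  Harrow: 2 − 3 = -1
  Dover: 5 − 0 = 5
Dover has the best Copeland score.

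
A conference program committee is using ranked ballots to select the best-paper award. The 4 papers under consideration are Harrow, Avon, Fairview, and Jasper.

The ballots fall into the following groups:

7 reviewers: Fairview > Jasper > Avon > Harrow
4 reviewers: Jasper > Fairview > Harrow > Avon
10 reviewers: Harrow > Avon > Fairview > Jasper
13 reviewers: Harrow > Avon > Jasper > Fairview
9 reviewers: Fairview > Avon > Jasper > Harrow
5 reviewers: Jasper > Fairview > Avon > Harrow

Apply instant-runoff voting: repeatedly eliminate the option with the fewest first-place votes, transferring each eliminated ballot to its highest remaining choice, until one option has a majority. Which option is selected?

Fairview

Round 1: Harrow 23, Fairview 16, Jasper 9, Avon 0. Avon has the fewest and is eliminated.
Round 2: Harrow 23, Fairview 16, Jasper 9. Jasper has the fewest and is eliminated.
Round 3: Fairview 25, Harrow 23. Fairview has a majority.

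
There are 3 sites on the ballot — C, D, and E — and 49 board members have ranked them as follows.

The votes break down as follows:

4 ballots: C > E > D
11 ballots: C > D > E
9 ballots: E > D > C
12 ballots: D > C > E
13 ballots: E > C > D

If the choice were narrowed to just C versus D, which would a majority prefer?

C

Ballots ranking C above D: 4+11+13 = 28.
Ballots ranking D above C: 9+12 = 21.
C wins the head-to-head, 28–21.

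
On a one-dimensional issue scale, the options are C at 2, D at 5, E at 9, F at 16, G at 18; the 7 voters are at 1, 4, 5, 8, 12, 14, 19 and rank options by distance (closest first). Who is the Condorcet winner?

E

With single-peaked preferences on a line, the Condorcet winner is the candidate closest to the median voter.
The median voter (position 8) is closest to E at 9.
Check: E vs F — voters closer to E: 5 of 7.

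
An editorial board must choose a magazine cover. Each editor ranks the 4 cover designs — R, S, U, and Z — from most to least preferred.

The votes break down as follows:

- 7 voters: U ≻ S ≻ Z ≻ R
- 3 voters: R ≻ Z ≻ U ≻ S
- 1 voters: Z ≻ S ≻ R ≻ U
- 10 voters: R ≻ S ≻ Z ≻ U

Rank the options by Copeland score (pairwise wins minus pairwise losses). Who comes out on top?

Pairwise results:
  R vs S: R wins 13–8.
  R vs U: R wins 14–7.
  R vs Z: R wins 13–8.
  S vs U: S wins 11–10.
  S vs Z: S wins 17–4.
  U vs Z: Z wins 14–7.
Copeland scores (wins − losses):
  R: 3 − 0 = 3
  S: 2 − 1 = 1
  U: 0 − 3 = -3
  Z: 1 − 2 = -1
R has the best Copeland score.

R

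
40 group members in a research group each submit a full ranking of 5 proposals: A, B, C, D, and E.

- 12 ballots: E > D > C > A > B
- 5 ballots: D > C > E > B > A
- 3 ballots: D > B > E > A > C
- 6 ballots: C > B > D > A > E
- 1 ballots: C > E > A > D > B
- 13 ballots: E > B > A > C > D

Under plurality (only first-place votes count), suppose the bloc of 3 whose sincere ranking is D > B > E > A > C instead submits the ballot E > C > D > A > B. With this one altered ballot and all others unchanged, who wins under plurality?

E

First-place totals with the altered ballot: A 0, B 0, C 7, D 5, E 28.
The winner is unchanged: still E.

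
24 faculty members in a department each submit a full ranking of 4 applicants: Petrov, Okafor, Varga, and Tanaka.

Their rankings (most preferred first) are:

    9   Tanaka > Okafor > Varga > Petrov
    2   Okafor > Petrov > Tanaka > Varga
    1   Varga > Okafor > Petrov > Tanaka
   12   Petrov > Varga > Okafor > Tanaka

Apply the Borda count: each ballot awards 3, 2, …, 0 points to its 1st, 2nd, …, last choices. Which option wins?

Borda scores:
  Petrov: 9·0 + 2·2 + 1 + 12·3 = 41
  Okafor: 9·2 + 2·3 + 2 + 12·1 = 38
  Varga: 9·1 + 2·0 + 3 + 12·2 = 36
  Tanaka: 9·3 + 2·1 + 0 + 12·0 = 29
Petrov has the highest total.

Petrov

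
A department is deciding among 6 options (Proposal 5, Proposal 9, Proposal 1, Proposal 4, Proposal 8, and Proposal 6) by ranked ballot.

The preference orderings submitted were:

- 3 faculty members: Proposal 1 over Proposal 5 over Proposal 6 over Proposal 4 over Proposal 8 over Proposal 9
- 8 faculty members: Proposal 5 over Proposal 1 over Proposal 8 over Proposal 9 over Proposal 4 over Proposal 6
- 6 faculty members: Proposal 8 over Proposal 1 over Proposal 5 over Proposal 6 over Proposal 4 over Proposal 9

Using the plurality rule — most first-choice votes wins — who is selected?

Proposal 5

First-place vote totals:
  Proposal 5: 8
  Proposal 9: 0
  Proposal 1: 3
  Proposal 4: 0
  Proposal 8: 6
  Proposal 6: 0
Proposal 5 has the most first-place votes.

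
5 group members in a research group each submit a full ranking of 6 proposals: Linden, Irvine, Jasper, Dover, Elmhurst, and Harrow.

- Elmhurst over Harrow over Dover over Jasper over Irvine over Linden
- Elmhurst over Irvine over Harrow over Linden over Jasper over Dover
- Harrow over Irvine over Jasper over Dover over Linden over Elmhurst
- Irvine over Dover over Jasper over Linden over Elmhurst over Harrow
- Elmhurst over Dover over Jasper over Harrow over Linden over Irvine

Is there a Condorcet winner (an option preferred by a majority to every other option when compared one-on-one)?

Head-to-head results (5 voters total):
Linden vs Irvine: Irvine wins 4–1.
Linden vs Jasper: Jasper wins 4–1.
Linden vs Dover: Dover wins 4–1.
Linden vs Elmhurst: Elmhurst wins 3–2.
Linden vs Harrow: Harrow wins 4–1.
Irvine vs Jasper: Irvine wins 3–2.
Irvine vs Dover: Irvine wins 3–2.
Irvine vs Elmhurst: Elmhurst wins 3–2.
Irvine vs Harrow: Harrow wins 3–2.
Jasper vs Dover: Dover wins 3–2.
Jasper vs Elmhurst: Elmhurst wins 3–2.
Jasper vs Harrow: Harrow wins 3–2.
Dover vs Elmhurst: Elmhurst wins 3–2.
Dover vs Harrow: Harrow wins 3–2.
Elmhurst vs Harrow: Elmhurst wins 4–1.
Elmhurst beats each rival — Linden (3–2), Irvine (3–2), Jasper (3–2), Dover (3–2), Harrow (4–1) — so Elmhurst is the Condorcet winner.

Yes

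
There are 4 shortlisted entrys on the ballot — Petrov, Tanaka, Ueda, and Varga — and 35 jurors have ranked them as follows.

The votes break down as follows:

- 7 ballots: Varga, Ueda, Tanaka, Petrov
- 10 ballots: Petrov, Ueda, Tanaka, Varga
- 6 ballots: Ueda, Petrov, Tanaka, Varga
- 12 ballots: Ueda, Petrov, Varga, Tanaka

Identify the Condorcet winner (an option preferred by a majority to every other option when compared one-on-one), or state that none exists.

Ueda

Head-to-head results (35 voters total):
Petrov vs Tanaka: Petrov wins 28–7.
Petrov vs Ueda: Ueda wins 25–10.
Petrov vs Varga: Petrov wins 28–7.
Tanaka vs Ueda: Ueda wins 35–0.
Tanaka vs Varga: Varga wins 19–16.
Ueda vs Varga: Ueda wins 28–7.
Ueda beats each rival — Petrov (25–10), Tanaka (35–0), Varga (28–7) — so Ueda is the Condorcet winner.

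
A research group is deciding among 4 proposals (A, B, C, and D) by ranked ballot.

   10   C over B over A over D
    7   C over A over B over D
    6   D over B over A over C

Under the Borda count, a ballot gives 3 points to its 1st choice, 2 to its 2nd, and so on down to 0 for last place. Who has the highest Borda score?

C

Borda scores:
  A: 10·1 + 7·2 + 6·1 = 30
  B: 10·2 + 7·1 + 6·2 = 39
  C: 10·3 + 7·3 + 6·0 = 51
  D: 10·0 + 7·0 + 6·3 = 18
C has the highest total.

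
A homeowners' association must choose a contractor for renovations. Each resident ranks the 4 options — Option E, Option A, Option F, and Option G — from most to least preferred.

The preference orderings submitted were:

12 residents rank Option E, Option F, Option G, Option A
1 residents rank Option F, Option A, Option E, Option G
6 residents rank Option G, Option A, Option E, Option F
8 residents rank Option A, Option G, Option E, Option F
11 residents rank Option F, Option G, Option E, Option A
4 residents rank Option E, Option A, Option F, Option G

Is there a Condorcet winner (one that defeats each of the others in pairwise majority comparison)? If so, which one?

None — there is no Condorcet winner

Head-to-head results (42 voters total):
Option E vs Option A: Option E wins 27–15.
Option E vs Option F: Option E wins 30–12.
Option E vs Option G: Option G wins 25–17.
Option A vs Option F: Option F wins 24–18.
Option A vs Option G: Option G wins 29–13.
Option F vs Option G: Option F wins 28–14.
No candidate beats all others: Option E beats Option F beats Option G beats Option E, a majority cycle.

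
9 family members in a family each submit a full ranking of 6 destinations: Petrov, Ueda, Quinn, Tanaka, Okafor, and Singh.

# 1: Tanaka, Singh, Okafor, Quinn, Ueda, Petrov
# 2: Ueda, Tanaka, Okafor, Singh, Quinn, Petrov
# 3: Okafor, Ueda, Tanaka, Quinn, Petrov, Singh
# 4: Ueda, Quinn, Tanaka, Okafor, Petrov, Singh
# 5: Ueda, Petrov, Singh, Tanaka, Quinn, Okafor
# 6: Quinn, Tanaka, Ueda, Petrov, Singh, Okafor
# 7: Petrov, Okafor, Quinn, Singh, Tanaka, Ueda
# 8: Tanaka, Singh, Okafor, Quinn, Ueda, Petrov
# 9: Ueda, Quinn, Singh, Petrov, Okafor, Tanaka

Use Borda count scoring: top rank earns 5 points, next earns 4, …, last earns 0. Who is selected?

Ueda

Borda scores:
  Petrov: 0 + 0 + 1 + 1 + 4 + 2 + 5 + 0 + 2 = 15
  Ueda: 1 + 5 + 4 + 5 + 5 + 3 + 0 + 1 + 5 = 29
  Quinn: 2 + 1 + 2 + 4 + 1 + 5 + 3 + 2 + 4 = 24
  Tanaka: 5 + 4 + 3 + 3 + 2 + 4 + 1 + 5 + 0 = 27
  Okafor: 3 + 3 + 5 + 2 + 0 + 0 + 4 + 3 + 1 = 21
  Singh: 4 + 2 + 0 + 0 + 3 + 1 + 2 + 4 + 3 = 19
Ueda has the highest total.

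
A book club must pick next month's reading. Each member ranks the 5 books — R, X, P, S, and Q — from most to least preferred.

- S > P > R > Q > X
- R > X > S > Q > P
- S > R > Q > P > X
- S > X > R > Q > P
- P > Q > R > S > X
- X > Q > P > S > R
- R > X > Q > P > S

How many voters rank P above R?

3

Ballots ranking P above R: 3.
Ballots ranking R above P: 4.
So 3 of 7 voters prefer P to R.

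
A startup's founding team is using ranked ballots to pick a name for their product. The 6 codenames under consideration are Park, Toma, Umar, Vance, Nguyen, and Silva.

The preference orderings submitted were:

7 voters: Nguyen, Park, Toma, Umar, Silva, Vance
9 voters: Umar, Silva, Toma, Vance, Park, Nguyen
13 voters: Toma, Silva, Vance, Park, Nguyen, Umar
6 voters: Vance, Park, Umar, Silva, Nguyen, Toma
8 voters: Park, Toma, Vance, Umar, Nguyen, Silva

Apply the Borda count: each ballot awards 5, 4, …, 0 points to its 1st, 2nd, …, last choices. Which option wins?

Borda scores:
  Park: 7·4 + 9·1 + 13·2 + 6·4 + 8·5 = 127
  Toma: 7·3 + 9·3 + 13·5 + 6·0 + 8·4 = 145
  Umar: 7·2 + 9·5 + 13·0 + 6·3 + 8·2 = 93
  Vance: 7·0 + 9·2 + 13·3 + 6·5 + 8·3 = 111
  Nguyen: 7·5 + 9·0 + 13·1 + 6·1 + 8·1 = 62
  Silva: 7·1 + 9·4 + 13·4 + 6·2 + 8·0 = 107
Toma has the highest total.

Toma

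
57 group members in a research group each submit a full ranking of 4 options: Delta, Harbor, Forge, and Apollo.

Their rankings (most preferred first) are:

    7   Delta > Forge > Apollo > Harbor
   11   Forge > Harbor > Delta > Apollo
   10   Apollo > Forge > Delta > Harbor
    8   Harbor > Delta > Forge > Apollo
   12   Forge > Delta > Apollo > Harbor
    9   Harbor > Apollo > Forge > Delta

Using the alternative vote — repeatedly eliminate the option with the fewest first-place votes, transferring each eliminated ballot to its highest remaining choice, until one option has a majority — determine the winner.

Forge

Round 1: Forge 23, Harbor 17, Apollo 10, Delta 7. Delta has the fewest and is eliminated.
Round 2: Forge 30, Harbor 17, Apollo 10. Forge has a majority.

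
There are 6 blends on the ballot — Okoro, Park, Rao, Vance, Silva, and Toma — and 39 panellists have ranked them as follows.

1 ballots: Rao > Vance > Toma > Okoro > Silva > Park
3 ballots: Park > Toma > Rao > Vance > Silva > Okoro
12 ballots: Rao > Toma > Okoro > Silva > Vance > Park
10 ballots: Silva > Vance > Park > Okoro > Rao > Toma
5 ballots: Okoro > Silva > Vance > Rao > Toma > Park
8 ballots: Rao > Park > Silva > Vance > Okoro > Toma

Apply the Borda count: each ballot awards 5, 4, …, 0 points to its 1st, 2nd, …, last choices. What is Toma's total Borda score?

68

Borda scores:
  Okoro: 2 + 3·0 + 12·3 + 10·2 + 5·5 + 8·1 = 91
  Park: 0 + 3·5 + 12·0 + 10·3 + 5·0 + 8·4 = 77
  Rao: 5 + 3·3 + 12·5 + 10·1 + 5·2 + 8·5 = 134
  Vance: 4 + 3·2 + 12·1 + 10·4 + 5·3 + 8·2 = 93
  Silva: 1 + 3·1 + 12·2 + 10·5 + 5·4 + 8·3 = 122
  Toma: 3 + 3·4 + 12·4 + 10·0 + 5·1 + 8·0 = 68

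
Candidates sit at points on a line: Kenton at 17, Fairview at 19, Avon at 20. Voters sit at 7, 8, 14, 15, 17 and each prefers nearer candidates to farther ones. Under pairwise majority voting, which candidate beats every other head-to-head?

With single-peaked preferences on a line, the Condorcet winner is the candidate closest to the median voter.
The median voter (position 14) is closest to Kenton at 17.
Check: Kenton vs Avon — voters closer to Kenton: 5 of 5.

Kenton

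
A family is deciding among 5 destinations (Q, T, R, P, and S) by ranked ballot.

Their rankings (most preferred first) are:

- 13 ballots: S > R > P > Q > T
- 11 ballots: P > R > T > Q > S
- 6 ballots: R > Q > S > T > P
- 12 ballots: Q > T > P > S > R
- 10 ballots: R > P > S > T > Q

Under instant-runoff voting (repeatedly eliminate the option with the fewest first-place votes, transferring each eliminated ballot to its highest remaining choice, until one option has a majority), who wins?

Round 1: R 16, S 13, Q 12, P 11, T 0. T has the fewest and is eliminated.
Round 2: R 16, S 13, Q 12, P 11. P has the fewest and is eliminated.
Round 3: R 27, S 13, Q 12. R has a majority.

R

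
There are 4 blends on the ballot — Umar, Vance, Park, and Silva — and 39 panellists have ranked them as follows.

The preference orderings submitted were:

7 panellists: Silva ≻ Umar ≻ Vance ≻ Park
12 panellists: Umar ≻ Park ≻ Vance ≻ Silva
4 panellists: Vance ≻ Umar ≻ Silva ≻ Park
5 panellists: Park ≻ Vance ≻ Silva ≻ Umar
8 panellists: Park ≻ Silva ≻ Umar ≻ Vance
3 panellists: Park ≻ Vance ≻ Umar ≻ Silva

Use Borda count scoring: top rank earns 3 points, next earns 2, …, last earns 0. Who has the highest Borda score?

Park

Borda scores:
  Umar: 7·2 + 12·3 + 4·2 + 5·0 + 8·1 + 3·1 = 69
  Vance: 7·1 + 12·1 + 4·3 + 5·2 + 8·0 + 3·2 = 47
  Park: 7·0 + 12·2 + 4·0 + 5·3 + 8·3 + 3·3 = 72
  Silva: 7·3 + 12·0 + 4·1 + 5·1 + 8·2 + 3·0 = 46
Park has the highest total.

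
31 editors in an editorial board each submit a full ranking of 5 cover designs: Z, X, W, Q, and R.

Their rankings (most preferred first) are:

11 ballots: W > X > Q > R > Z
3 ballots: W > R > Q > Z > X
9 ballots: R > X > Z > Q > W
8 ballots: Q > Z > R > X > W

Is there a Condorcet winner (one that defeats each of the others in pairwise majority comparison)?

No

Head-to-head results (31 voters total):
Z vs X: X wins 20–11.
Z vs W: Z wins 17–14.
Z vs Q: Q wins 22–9.
Z vs R: R wins 23–8.
X vs W: X wins 17–14.
X vs Q: X wins 20–11.
X vs R: R wins 20–11.
W vs Q: Q wins 17–14.
W vs R: R wins 17–14.
Q vs R: Q wins 19–12.
No candidate beats all others: X beats Q beats R beats X, a majority cycle.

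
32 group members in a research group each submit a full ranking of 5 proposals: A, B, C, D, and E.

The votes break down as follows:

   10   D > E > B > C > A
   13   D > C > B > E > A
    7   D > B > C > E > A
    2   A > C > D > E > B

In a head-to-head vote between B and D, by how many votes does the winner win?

32

Ballots ranking B above D: 0.
Ballots ranking D above B: 10+13+7+2 = 32.
D wins 32–0, a margin of 32.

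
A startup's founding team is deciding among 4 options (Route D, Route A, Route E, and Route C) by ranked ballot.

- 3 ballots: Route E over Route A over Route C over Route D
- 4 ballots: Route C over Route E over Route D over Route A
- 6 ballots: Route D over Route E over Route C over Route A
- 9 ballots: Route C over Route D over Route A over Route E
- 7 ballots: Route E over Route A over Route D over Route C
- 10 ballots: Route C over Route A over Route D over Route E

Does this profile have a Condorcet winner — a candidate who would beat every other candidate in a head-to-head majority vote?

Head-to-head results (39 voters total):
Route D vs Route A: Route A wins 20–19.
Route D vs Route E: Route D wins 25–14.
Route D vs Route C: Route C wins 26–13.
Route A vs Route E: Route E wins 20–19.
Route A vs Route C: Route C wins 29–10.
Route E vs Route C: Route C wins 23–16.
Route C beats each rival — Route D (26–13), Route A (29–10), Route E (23–16) — so Route C is the Condorcet winner.

Yes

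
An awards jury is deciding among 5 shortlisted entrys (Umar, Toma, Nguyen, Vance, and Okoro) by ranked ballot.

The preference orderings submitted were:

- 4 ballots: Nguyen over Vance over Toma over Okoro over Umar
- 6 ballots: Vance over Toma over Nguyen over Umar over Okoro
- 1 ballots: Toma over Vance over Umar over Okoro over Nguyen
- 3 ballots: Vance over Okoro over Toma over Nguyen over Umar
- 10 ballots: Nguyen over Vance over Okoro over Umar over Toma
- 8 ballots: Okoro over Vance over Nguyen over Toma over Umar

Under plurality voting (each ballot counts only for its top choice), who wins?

Nguyen

First-place vote totals:
  Umar: 0
  Toma: 1
  Nguyen: 14
  Vance: 9
  Okoro: 8
Nguyen has the most first-place votes.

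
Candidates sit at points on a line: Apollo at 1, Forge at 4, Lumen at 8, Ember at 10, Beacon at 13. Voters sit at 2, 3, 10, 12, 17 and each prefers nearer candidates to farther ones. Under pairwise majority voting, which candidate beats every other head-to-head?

Ember

With single-peaked preferences on a line, the Condorcet winner is the candidate closest to the median voter.
The median voter (position 10) is closest to Ember at 10.
Check: Ember vs Apollo — voters closer to Ember: 3 of 5.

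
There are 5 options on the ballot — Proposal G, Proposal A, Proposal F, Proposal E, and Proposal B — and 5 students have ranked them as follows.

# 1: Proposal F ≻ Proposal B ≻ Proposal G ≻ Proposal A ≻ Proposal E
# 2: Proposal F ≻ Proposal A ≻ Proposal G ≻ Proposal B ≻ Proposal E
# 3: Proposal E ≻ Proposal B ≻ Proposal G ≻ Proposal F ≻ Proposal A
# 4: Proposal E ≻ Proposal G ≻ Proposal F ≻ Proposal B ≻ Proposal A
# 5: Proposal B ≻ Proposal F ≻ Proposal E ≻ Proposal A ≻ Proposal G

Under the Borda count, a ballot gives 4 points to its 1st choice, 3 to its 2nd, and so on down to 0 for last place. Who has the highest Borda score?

Proposal F

Borda scores:
  Proposal G: 2 + 2 + 2 + 3 + 0 = 9
  Proposal A: 1 + 3 + 0 + 0 + 1 = 5
  Proposal F: 4 + 4 + 1 + 2 + 3 = 14
  Proposal E: 0 + 0 + 4 + 4 + 2 = 10
  Proposal B: 3 + 1 + 3 + 1 + 4 = 12
Proposal F has the highest total.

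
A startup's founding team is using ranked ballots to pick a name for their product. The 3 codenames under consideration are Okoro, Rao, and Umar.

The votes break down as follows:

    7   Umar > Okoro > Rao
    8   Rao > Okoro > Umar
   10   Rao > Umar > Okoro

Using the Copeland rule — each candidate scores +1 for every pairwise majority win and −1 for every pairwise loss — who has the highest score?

Pairwise results:
  Okoro vs Rao: Rao wins 18–7.
  Okoro vs Umar: Umar wins 17–8.
  Rao vs Umar: Rao wins 18–7.
Copeland scores (wins − losses):
  Okoro: 0 − 2 = -2
  Rao: 2 − 0 = 2
  Umar: 1 − 1 = 0
Rao has the best Copeland score.

Rao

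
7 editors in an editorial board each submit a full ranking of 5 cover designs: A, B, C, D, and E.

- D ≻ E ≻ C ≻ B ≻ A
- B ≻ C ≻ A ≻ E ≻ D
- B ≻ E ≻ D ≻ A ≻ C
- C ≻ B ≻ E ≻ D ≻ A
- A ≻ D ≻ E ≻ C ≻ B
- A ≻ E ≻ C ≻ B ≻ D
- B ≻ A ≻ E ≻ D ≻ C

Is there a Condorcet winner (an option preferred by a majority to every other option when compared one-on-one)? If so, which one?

Head-to-head results (7 voters total):
A vs B: B wins 5–2.
A vs C: A wins 4–3.
A vs D: A wins 4–3.
A vs E: A wins 4–3.
B vs C: C wins 4–3.
B vs D: B wins 5–2.
B vs E: B wins 4–3.
C vs D: D wins 4–3.
C vs E: E wins 5–2.
D vs E: E wins 5–2.
No candidate beats all others: A beats C beats B beats A, a majority cycle.

No Condorcet winner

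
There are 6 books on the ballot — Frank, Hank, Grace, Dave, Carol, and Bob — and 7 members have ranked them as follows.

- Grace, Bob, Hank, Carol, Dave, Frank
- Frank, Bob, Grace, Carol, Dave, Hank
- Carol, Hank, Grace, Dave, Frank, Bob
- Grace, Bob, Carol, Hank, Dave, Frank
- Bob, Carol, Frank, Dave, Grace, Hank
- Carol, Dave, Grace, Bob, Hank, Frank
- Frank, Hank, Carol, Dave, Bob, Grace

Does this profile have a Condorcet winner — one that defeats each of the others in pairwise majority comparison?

No

Head-to-head results (7 voters total):
Frank vs Hank: Hank wins 4–3.
Frank vs Grace: Grace wins 4–3.
Frank vs Dave: Dave wins 4–3.
Frank vs Carol: Carol wins 5–2.
Frank vs Bob: Bob wins 4–3.
Hank vs Grace: Grace wins 5–2.
Hank vs Dave: Hank wins 4–3.
Hank vs Carol: Carol wins 5–2.
Hank vs Bob: Bob wins 5–2.
Grace vs Dave: Grace wins 4–3.
Grace vs Carol: Carol wins 4–3.
Grace vs Bob: Grace wins 4–3.
Dave vs Carol: Carol wins 7–0.
Dave vs Bob: Bob wins 4–3.
Carol vs Bob: Bob wins 4–3.
No candidate beats all others: Grace beats Bob beats Carol beats Grace, a majority cycle.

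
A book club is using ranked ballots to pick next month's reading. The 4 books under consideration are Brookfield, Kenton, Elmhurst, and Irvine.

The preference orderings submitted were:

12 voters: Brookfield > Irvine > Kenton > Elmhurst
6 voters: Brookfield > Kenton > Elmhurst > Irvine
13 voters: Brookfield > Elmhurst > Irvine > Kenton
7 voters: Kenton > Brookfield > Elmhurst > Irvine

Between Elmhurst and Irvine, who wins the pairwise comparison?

Ballots ranking Elmhurst above Irvine: 6+13+7 = 26.
Ballots ranking Irvine above Elmhurst: 12.
Elmhurst wins the head-to-head, 26–12.

Elmhurst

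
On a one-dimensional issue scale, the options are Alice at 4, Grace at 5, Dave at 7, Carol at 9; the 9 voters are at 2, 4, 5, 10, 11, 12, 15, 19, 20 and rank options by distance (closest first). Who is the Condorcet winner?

Carol

With single-peaked preferences on a line, the Condorcet winner is the candidate closest to the median voter.
The median voter (position 11) is closest to Carol at 9.
Check: Carol vs Dave — voters closer to Carol: 6 of 9.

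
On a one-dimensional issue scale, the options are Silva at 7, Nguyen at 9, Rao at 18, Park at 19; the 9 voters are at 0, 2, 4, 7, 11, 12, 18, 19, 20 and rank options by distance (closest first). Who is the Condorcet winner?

Nguyen

With single-peaked preferences on a line, the Condorcet winner is the candidate closest to the median voter.
The median voter (position 11) is closest to Nguyen at 9.
Check: Nguyen vs Silva — voters closer to Nguyen: 5 of 9.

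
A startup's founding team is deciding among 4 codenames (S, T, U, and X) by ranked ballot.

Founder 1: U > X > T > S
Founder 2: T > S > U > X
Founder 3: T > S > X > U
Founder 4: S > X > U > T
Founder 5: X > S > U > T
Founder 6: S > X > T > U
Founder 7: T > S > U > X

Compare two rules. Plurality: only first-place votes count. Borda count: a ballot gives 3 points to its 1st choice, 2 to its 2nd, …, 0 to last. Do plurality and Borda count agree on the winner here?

Plurality first-place counts: S 2, T 3, U 1, X 1 → T.
Borda totals: S 14, T 11, U 7, X 10 → S.
The two rules disagree: plurality picks T, Borda picks S.

No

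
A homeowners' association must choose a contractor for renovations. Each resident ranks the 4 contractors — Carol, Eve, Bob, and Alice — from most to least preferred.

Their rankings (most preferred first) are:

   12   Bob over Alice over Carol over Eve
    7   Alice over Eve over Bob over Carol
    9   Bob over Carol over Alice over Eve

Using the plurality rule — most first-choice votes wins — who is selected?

Bob

First-place vote totals:
  Carol: 0
  Eve: 0
  Bob: 21
  Alice: 7
Bob has the most first-place votes.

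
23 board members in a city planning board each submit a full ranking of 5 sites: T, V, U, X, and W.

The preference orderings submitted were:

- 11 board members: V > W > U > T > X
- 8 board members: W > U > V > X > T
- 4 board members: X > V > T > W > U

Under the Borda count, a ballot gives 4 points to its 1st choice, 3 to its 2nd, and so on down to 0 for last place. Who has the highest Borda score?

Borda scores:
  T: 11·1 + 8·0 + 4·2 = 19
  V: 11·4 + 8·2 + 4·3 = 72
  U: 11·2 + 8·3 + 4·0 = 46
  X: 11·0 + 8·1 + 4·4 = 24
  W: 11·3 + 8·4 + 4·1 = 69
V has the highest total.

V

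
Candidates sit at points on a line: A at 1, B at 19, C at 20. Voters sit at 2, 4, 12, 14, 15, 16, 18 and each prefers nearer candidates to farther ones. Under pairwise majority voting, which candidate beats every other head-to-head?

With single-peaked preferences on a line, the Condorcet winner is the candidate closest to the median voter.
The median voter (position 14) is closest to B at 19.
Check: B vs A — voters closer to B: 5 of 7.

B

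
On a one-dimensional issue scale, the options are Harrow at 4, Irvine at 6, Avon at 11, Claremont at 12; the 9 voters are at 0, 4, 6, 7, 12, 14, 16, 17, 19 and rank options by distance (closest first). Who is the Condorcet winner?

Claremont

With single-peaked preferences on a line, the Condorcet winner is the candidate closest to the median voter.
The median voter (position 12) is closest to Claremont at 12.
Check: Claremont vs Harrow — voters closer to Claremont: 5 of 9.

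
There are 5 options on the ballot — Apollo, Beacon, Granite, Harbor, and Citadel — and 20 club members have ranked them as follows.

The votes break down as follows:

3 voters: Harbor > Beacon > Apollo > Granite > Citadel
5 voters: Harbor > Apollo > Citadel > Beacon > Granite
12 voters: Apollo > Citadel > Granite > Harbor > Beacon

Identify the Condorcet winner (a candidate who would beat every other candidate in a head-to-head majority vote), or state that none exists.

Apollo

Head-to-head results (20 voters total):
Apollo vs Beacon: Apollo wins 17–3.
Apollo vs Granite: Apollo wins 20–0.
Apollo vs Harbor: Apollo wins 12–8.
Apollo vs Citadel: Apollo wins 20–0.
Beacon vs Granite: Granite wins 12–8.
Beacon vs Harbor: Harbor wins 20–0.
Beacon vs Citadel: Citadel wins 17–3.
Granite vs Harbor: Granite wins 12–8.
Granite vs Citadel: Citadel wins 17–3.
Harbor vs Citadel: Citadel wins 12–8.
Apollo beats each rival — Beacon (17–3), Granite (20–0), Harbor (12–8), Citadel (20–0) — so Apollo is the Condorcet winner.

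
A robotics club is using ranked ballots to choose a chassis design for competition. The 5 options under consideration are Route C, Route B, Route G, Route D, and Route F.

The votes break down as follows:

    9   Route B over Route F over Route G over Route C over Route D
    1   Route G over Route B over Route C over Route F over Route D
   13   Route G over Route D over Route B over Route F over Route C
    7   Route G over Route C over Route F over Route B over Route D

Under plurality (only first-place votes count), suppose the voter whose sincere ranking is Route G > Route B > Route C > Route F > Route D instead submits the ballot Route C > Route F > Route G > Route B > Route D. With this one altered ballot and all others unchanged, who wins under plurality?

First-place totals with the altered ballot: Route C 1, Route B 9, Route G 20, Route D 0, Route F 0.
The winner is unchanged: still Route G.

Route G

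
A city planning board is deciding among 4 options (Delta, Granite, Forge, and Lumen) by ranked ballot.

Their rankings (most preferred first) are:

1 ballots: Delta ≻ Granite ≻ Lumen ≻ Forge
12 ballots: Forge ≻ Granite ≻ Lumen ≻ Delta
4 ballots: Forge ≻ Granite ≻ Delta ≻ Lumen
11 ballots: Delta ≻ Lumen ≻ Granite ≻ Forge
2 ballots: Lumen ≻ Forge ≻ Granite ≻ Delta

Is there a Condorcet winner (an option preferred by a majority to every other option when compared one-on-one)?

Yes

Head-to-head results (30 voters total):
Delta vs Granite: Granite wins 18–12.
Delta vs Forge: Forge wins 18–12.
Delta vs Lumen: Delta wins 16–14.
Granite vs Forge: Forge wins 18–12.
Granite vs Lumen: Granite wins 17–13.
Forge vs Lumen: Forge wins 16–14.
Forge beats each rival — Delta (18–12), Granite (18–12), Lumen (16–14) — so Forge is the Condorcet winner.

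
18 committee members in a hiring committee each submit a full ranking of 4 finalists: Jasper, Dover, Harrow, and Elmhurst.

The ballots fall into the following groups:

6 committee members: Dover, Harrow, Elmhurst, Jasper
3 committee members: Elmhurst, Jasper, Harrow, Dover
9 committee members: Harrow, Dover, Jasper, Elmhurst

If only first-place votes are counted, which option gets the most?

First-place vote totals:
  Jasper: 0
  Dover: 6
  Harrow: 9
  Elmhurst: 3
Harrow has the most first-place votes.

Harrow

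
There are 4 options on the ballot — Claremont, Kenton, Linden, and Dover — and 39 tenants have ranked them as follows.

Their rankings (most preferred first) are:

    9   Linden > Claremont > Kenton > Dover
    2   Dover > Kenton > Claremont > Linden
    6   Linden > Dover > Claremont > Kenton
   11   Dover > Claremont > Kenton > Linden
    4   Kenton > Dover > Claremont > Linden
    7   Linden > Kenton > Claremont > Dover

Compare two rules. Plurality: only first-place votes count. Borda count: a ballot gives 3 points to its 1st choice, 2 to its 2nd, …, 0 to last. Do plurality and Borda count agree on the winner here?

Yes

Plurality first-place counts: Claremont 0, Kenton 4, Linden 22, Dover 13 → Linden.
Borda totals: Claremont 59, Kenton 50, Linden 66, Dover 59 → Linden.
The two rules agree on Linden.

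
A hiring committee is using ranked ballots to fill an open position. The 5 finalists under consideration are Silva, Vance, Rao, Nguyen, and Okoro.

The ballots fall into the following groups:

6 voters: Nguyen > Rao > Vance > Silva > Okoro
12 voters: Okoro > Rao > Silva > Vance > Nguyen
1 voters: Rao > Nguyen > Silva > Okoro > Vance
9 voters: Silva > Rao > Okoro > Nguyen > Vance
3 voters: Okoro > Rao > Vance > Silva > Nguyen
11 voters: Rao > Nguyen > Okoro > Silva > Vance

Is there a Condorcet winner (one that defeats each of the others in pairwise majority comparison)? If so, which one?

Rao

Head-to-head results (42 voters total):
Silva vs Vance: Silva wins 33–9.
Silva vs Rao: Rao wins 33–9.
Silva vs Nguyen: Silva wins 24–18.
Silva vs Okoro: Okoro wins 26–16.
Vance vs Rao: Rao wins 42–0.
Vance vs Nguyen: Nguyen wins 27–15.
Vance vs Okoro: Okoro wins 36–6.
Rao vs Nguyen: Rao wins 36–6.
Rao vs Okoro: Rao wins 27–15.
Nguyen vs Okoro: Okoro wins 24–18.
Rao beats each rival — Silva (33–9), Vance (42–0), Nguyen (36–6), Okoro (27–15) — so Rao is the Condorcet winner.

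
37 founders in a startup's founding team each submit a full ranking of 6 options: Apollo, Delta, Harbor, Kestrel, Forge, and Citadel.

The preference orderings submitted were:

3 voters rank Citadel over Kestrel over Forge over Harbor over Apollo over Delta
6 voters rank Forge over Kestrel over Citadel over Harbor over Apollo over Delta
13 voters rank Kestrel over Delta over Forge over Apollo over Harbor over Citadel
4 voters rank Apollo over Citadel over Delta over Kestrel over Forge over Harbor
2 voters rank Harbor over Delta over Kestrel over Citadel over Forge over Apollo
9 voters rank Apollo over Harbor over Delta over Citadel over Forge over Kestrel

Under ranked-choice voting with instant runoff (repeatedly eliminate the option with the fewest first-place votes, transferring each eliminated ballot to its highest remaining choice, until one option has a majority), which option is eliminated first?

Delta

Round 1: Apollo 13, Kestrel 13, Forge 6, Citadel 3, Harbor 2, Delta 0. Delta has the fewest and is eliminated.
Round 2: Apollo 13, Kestrel 13, Forge 6, Citadel 3, Harbor 2. Harbor has the fewest and is eliminated.
Round 3: Kestrel 15, Apollo 13, Forge 6, Citadel 3. Citadel has the fewest and is eliminated.
Round 4: Kestrel 18, Apollo 13, Forge 6. Forge has the fewest and is eliminated.
Round 5: Kestrel 24, Apollo 13. Kestrel has a majority.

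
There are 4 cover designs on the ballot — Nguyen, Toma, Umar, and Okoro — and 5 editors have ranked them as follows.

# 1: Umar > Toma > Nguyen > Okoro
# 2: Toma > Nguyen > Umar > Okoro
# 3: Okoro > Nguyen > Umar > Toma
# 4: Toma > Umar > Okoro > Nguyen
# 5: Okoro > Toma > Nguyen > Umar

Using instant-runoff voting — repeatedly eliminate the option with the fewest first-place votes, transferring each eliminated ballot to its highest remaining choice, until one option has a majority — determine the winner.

Toma

Round 1: Toma 2, Okoro 2, Umar 1, Nguyen 0. Nguyen has the fewest and is eliminated.
Round 2: Toma 2, Okoro 2, Umar 1. Umar has the fewest and is eliminated.
Round 3: Toma 3, Okoro 2. Toma has a majority.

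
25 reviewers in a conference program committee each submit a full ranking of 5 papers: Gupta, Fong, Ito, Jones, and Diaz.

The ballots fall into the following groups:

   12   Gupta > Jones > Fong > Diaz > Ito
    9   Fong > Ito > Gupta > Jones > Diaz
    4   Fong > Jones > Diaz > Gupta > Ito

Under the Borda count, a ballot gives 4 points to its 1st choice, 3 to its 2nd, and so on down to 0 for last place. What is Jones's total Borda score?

Borda scores:
  Gupta: 12·4 + 9·2 + 4·1 = 70
  Fong: 12·2 + 9·4 + 4·4 = 76
  Ito: 12·0 + 9·3 + 4·0 = 27
  Jones: 12·3 + 9·1 + 4·3 = 57
  Diaz: 12·1 + 9·0 + 4·2 = 20

57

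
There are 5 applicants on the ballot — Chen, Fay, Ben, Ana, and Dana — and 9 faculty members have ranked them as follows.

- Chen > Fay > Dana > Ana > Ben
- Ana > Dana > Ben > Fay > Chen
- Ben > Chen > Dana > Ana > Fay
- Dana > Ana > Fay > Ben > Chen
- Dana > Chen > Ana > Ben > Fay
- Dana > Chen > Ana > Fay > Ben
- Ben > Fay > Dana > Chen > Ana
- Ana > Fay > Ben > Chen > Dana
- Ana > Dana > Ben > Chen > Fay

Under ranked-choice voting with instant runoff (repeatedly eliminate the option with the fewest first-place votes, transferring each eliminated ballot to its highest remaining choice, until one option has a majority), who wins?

Dana

Round 1: Ana 3, Dana 3, Ben 2, Chen 1, Fay 0. Fay has the fewest and is eliminated.
Round 2: Ana 3, Dana 3, Ben 2, Chen 1. Chen has the fewest and is eliminated.
Round 3: Dana 4, Ana 3, Ben 2. Ben has the fewest and is eliminated.
Round 4: Dana 6, Ana 3. Dana has a majority.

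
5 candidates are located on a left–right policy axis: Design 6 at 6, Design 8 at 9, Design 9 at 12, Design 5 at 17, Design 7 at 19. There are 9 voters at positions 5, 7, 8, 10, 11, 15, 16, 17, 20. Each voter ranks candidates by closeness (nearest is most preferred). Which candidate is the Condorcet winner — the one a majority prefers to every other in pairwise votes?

With single-peaked preferences on a line, the Condorcet winner is the candidate closest to the median voter.
The median voter (position 11) is closest to Design 9 at 12.
Check: Design 9 vs Design 6 — voters closer to Design 9: 6 of 9.

Design 9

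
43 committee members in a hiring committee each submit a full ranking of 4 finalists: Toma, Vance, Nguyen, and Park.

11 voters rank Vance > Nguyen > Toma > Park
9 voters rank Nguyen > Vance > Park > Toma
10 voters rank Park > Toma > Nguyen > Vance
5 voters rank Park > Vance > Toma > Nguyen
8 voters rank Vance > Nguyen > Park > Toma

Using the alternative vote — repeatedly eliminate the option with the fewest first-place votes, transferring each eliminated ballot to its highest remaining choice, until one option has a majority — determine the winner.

Vance

Round 1: Vance 19, Park 15, Nguyen 9, Toma 0. Toma has the fewest and is eliminated.
Round 2: Vance 19, Park 15, Nguyen 9. Nguyen has the fewest and is eliminated.
Round 3: Vance 28, Park 15. Vance has a majority.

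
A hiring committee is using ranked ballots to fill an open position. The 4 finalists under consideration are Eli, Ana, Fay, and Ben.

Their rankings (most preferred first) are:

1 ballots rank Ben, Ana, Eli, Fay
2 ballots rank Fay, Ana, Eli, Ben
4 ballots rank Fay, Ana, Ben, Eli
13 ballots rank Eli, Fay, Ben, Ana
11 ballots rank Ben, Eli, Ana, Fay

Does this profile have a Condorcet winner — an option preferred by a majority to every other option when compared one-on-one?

No

Head-to-head results (31 voters total):
Eli vs Ana: Eli wins 24–7.
Eli vs Fay: Eli wins 25–6.
Eli vs Ben: Ben wins 16–15.
Ana vs Fay: Fay wins 19–12.
Ana vs Ben: Ben wins 25–6.
Fay vs Ben: Fay wins 19–12.
No candidate beats all others: Eli beats Fay beats Ben beats Eli, a majority cycle.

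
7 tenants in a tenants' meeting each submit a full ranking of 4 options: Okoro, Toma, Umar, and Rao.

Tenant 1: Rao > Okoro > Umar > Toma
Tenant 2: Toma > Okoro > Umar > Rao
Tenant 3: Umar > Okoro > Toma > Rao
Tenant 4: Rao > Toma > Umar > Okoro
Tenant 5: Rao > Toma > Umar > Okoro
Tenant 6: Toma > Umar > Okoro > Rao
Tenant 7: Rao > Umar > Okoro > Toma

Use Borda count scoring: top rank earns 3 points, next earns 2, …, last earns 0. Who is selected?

Rao

Borda scores:
  Okoro: 2 + 2 + 2 + 0 + 0 + 1 + 1 = 8
  Toma: 0 + 3 + 1 + 2 + 2 + 3 + 0 = 11
  Umar: 1 + 1 + 3 + 1 + 1 + 2 + 2 = 11
  Rao: 3 + 0 + 0 + 3 + 3 + 0 + 3 = 12
Rao has the highest total.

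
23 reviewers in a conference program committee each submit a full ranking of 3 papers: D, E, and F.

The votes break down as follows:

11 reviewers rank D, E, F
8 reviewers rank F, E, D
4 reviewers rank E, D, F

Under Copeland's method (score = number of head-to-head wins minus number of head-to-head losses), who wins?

Pairwise results:
  D vs E: E wins 12–11.
  D vs F: D wins 15–8.
  E vs F: E wins 15–8.
Copeland scores (wins − losses):
  D: 1 − 1 = 0
  E: 2 − 0 = 2
  F: 0 − 2 = -2
E has the best Copeland score.

E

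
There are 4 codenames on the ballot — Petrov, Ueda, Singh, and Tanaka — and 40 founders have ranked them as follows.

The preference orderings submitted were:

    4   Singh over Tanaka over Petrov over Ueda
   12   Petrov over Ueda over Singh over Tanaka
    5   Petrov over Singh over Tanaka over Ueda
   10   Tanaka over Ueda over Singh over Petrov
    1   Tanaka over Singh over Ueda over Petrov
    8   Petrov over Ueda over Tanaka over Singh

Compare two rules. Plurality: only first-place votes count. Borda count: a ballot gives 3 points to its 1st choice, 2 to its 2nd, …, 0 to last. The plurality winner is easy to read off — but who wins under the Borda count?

Petrov

Plurality first-place counts: Petrov 25, Ueda 0, Singh 4, Tanaka 11 → Petrov.
Borda totals: Petrov 79, Ueda 61, Singh 46, Tanaka 54 → Petrov.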